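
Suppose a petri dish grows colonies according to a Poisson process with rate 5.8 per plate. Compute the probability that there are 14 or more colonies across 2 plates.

0.2770

Over the interval, μ = 5.8 × 2 = 11.6 (2 plates).
P(N ≥ 14) = 1 − P(N ≤ 13) = 1 − Σ_{j=0}^{13} e^(−μ) μ^j/j! ≈ 0.2770.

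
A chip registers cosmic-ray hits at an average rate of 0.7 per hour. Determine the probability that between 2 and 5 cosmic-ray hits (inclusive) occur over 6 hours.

Over the interval, μ = 0.7 × 6 = 4.2 (6 hours).
P(2 ≤ N ≤ 5) = Σ_{j=2}^{5} e^(−4.2) · 4.2^j/j! ≈ 0.6752.

0.6752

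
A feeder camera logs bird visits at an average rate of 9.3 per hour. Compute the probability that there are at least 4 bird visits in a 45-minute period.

Over the interval, μ = 9.3 × 0.75 = 6.975 (a 45-minute period = 0.75 hours).
P(N ≥ 4) = 1 − P(N ≤ 3) = 1 − Σ_{j=0}^{3} e^(−μ) μ^j/j! ≈ 0.9169.

0.9169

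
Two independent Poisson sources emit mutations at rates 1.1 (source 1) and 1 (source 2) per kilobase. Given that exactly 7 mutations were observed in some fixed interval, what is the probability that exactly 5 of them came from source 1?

0.1878

Given the total, each event is independently from source 1 with probability p = λ_1/(λ_1+λ_2) = 1.1/2.1 ≈ 0.5238.
So K ~ Binomial(7, 1.1/2.1): P(K = 5) = C(7,5) · (1.1/2.1)^5 · (1/2.1)^2 ≈ 0.1878.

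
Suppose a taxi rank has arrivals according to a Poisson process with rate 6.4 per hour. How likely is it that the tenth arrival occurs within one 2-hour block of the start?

0.8206

Over the interval, μ = 6.4 × 2 = 12.8 (a 2-hour block = 2 hours).
The tenth arrival falls in the interval iff at least 10 events occur there: P(S_10 ≤ t) = P(N ≥ 10) = 1 − P(N ≤ 9) ≈ 0.8206.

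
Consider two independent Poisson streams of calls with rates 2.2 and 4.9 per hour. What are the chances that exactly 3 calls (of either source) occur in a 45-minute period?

Independent Poisson processes superpose: combined rate λ = 2.2 + 4.9 = 7.1 per hour.
Over the interval, μ = 7.1 × 0.75 = 5.325 (a 45-minute period = 0.75 hours).
P(N = 3) = e^(−5.325) · 5.325^3/3! ≈ 0.1225.

0.1225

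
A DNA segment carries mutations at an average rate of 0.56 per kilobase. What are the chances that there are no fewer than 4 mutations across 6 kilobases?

0.4329

Over the interval, μ = 0.56 × 6 = 3.36 (6 kilobases).
P(N ≥ 4) = 1 − P(N ≤ 3) = 1 − Σ_{j=0}^{3} e^(−μ) μ^j/j! ≈ 0.4329.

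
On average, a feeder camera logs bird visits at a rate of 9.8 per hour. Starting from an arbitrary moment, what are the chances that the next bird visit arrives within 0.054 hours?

0.4109

Inter-arrival times are exponential with rate λ = 9.8 per hour.
P(T ≤ 0.054) = 1 − e^(−λt) = 1 − e^(−9.8 × 0.054) = 1 − e^(−0.5292) ≈ 0.4109.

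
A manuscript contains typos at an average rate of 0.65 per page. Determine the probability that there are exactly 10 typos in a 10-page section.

0.0558

Over the interval, μ = 0.65 × 10 = 6.5 (a 10-page section = 10 pages).
P(N = 10) = e^(−μ) μ^10/10! = e^(−6.5) · 6.5^10/3628800 ≈ 0.0558.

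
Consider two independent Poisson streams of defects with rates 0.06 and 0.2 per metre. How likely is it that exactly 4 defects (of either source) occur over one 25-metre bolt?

Independent Poisson processes superpose: combined rate λ = 0.06 + 0.2 = 0.26 per metre.
Over the interval, μ = 0.26 × 25 = 6.5 (a 25-metre bolt = 25 metres).
P(N = 4) = e^(−6.5) · 6.5^4/4! ≈ 0.1118.

0.1118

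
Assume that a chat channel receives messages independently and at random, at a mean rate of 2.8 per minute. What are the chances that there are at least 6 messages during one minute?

With mean μ = 2.8 per minute,
P(N ≥ 6) = 1 − P(N ≤ 5) = 1 − Σ_{j=0}^{5} e^(−μ) μ^j/j! ≈ 0.0651.

0.0651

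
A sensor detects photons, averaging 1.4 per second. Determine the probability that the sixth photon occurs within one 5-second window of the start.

0.6993

Over the interval, μ = 1.4 × 5 = 7 (a 5-second window = 5 seconds).
The sixth arrival falls in the interval iff at least 6 events occur there: P(S_6 ≤ t) = P(N ≥ 6) = 1 − P(N ≤ 5) ≈ 0.6993.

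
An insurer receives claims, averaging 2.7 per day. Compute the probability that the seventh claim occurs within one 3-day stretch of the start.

0.6987

Over the interval, μ = 2.7 × 3 = 8.1 (a 3-day stretch = 3 days).
The seventh arrival falls in the interval iff at least 7 events occur there: P(S_7 ≤ t) = P(N ≥ 7) = 1 − P(N ≤ 6) ≈ 0.6987.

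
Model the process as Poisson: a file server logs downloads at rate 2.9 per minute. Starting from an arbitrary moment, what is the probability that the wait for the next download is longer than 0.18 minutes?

0.5933

The wait for the next event is exponential with rate λ = 2.9 per minute.
P(T > 0.18) = e^(−λt) = e^(−2.9 × 0.18) = e^(−0.522) ≈ 0.5933.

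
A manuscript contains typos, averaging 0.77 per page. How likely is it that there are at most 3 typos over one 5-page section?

0.4633

Over the interval, μ = 0.77 × 5 = 3.85 (a 5-page section = 5 pages).
P(N ≤ 3) = Σ_{j=0}^{3} e^(−μ) μ^j/j! ≈ 0.4633.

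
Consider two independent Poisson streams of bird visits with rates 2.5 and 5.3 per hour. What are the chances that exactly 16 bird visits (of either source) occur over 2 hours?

0.0987

Independent Poisson processes superpose: combined rate λ = 2.5 + 5.3 = 7.8 per hour.
Over the interval, μ = 7.8 × 2 = 15.6 (2 hours).
P(N = 16) = e^(−15.6) · 15.6^16/16! ≈ 0.0987.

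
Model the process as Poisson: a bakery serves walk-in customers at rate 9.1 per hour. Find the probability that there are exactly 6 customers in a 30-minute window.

Over the interval, μ = 9.1 × 0.5 = 4.55 (a 30-minute window = 0.5 hours).
P(N = 6) = e^(−μ) μ^6/6! = e^(−4.55) · 4.55^6/720 ≈ 0.1302.

0.1302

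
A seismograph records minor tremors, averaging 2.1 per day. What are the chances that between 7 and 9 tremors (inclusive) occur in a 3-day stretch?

Over the interval, μ = 2.1 × 3 = 6.3 (a 3-day stretch = 3 days).
P(7 ≤ N ≤ 9) = Σ_{j=7}^{9} e^(−6.3) · 6.3^j/j! ≈ 0.3356.

0.3356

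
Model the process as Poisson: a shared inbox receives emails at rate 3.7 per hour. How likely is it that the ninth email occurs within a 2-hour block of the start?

Over the interval, μ = 3.7 × 2 = 7.4 (a 2-hour block = 2 hours).
The ninth arrival falls in the interval iff at least 9 events occur there: P(S_9 ≤ t) = P(N ≥ 9) = 1 − P(N ≤ 8) ≈ 0.3243.

0.3243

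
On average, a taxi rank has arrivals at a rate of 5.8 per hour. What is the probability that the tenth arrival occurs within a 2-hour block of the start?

0.7209

Over the interval, μ = 5.8 × 2 = 11.6 (a 2-hour block = 2 hours).
The tenth arrival falls in the interval iff at least 10 events occur there: P(S_10 ≤ t) = P(N ≥ 10) = 1 − P(N ≤ 9) ≈ 0.7209.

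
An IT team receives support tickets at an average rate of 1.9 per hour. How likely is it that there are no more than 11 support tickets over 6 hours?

Over the interval, μ = 1.9 × 6 = 11.4 (6 hours).
P(N ≤ 11) = Σ_{j=0}^{11} e^(−μ) μ^j/j! ≈ 0.5316.

0.5316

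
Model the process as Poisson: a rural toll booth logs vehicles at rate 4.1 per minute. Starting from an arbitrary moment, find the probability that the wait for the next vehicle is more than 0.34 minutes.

0.2481

The wait for the next event is exponential with rate λ = 4.1 per minute.
P(T > 0.34) = e^(−λt) = e^(−4.1 × 0.34) = e^(−1.394) ≈ 0.2481.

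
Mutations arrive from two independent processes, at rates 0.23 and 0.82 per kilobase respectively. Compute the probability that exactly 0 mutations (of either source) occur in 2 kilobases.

0.1225

Independent Poisson processes superpose: combined rate λ = 0.23 + 0.82 = 1.05 per kilobase.
Over the interval, μ = 1.05 × 2 = 2.1 (2 kilobases).
P(N = 0) = e^(−2.1) · 2.1^0/0! ≈ 0.1225.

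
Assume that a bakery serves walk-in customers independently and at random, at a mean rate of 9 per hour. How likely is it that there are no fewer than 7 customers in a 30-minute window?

0.1689

Over the interval, μ = 9 × 0.5 = 4.5 (a 30-minute window = 0.5 hours).
P(N ≥ 7) = 1 − P(N ≤ 6) = 1 − Σ_{j=0}^{6} e^(−μ) μ^j/j! ≈ 0.1689.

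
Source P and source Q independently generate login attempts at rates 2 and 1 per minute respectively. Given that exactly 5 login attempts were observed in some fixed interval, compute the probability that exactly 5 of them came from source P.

Given the total, each event is independently from source P with probability p = λ_P/(λ_P+λ_Q) = 2/3 ≈ 0.6667.
So K ~ Binomial(5, 2/3): P(K = 5) = C(5,5) · (2/3)^5 · (1/3)^0 ≈ 0.1317.

0.1317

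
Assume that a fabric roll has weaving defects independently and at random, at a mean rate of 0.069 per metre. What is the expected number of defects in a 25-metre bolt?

1.725

E[N] = λt = 0.069 × 25 = 1.725 (a 25-metre bolt = 25 metres).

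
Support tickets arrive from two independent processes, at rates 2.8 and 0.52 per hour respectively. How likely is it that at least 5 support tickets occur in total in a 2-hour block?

Independent Poisson processes superpose: combined rate λ = 2.8 + 0.52 = 3.32 per hour.
Over the interval, μ = 3.32 × 2 = 6.64 (a 2-hour block = 2 hours).
P(N ≥ 5) = 1 − P(N ≤ 4) ≈ 0.7916.

0.7916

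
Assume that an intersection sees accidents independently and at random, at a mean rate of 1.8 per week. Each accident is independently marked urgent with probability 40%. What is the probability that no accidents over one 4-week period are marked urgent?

0.0561

Thinning: the accidents that are marked urgent themselves form a Poisson process with rate 0.4 × 1.8 = 0.72 per week.
Over the interval, μ = 0.72 × 4 = 2.88 (a 4-week period = 4 weeks).
P(N = 0) = e^(−2.88) · 2.88^0/0! ≈ 0.0561.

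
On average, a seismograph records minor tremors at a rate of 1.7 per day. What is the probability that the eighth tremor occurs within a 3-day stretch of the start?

0.1440

Over the interval, μ = 1.7 × 3 = 5.1 (a 3-day stretch = 3 days).
The eighth arrival falls in the interval iff at least 8 events occur there: P(S_8 ≤ t) = P(N ≥ 8) = 1 − P(N ≤ 7) ≈ 0.1440.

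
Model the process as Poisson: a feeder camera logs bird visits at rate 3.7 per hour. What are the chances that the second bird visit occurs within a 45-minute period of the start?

Over the interval, μ = 3.7 × 0.75 = 2.775 (a 45-minute period = 0.75 hours).
The second arrival falls in the interval iff at least 2 events occur there: P(S_2 ≤ t) = P(N ≥ 2) = 1 − P(N ≤ 1) ≈ 0.7646.

0.7646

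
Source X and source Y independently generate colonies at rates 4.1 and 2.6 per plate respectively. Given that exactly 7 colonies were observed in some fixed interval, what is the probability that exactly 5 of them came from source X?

Given the total, each event is independently from source X with probability p = λ_X/(λ_X+λ_Y) = 4.1/6.7 ≈ 0.6119.
So K ~ Binomial(7, 4.1/6.7): P(K = 5) = C(7,5) · (4.1/6.7)^5 · (2.6/6.7)^2 ≈ 0.2714.

0.2714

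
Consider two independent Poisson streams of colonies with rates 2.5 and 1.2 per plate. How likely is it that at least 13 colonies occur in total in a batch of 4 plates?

0.7155

Independent Poisson processes superpose: combined rate λ = 2.5 + 1.2 = 3.7 per plate.
Over the interval, μ = 3.7 × 4 = 14.8 (a batch of 4 plates = 4 plates).
P(N ≥ 13) = 1 − P(N ≤ 12) ≈ 0.7155.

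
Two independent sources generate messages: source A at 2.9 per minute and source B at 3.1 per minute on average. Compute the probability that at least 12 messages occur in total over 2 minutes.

0.5384

Independent Poisson processes superpose: combined rate λ = 2.9 + 3.1 = 6 per minute.
Over the interval, μ = 6 × 2 = 12 (2 minutes).
P(N ≥ 12) = 1 − P(N ≤ 11) ≈ 0.5384.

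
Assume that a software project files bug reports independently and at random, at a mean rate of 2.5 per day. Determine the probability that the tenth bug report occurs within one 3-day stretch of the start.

0.2236

Over the interval, μ = 2.5 × 3 = 7.5 (a 3-day stretch = 3 days).
The tenth arrival falls in the interval iff at least 10 events occur there: P(S_10 ≤ t) = P(N ≥ 10) = 1 − P(N ≤ 9) ≈ 0.2236.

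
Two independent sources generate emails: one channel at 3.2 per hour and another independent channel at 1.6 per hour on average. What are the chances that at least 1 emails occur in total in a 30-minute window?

Independent Poisson processes superpose: combined rate λ = 3.2 + 1.6 = 4.8 per hour.
Over the interval, μ = 4.8 × 0.5 = 2.4 (a 30-minute window = 0.5 hours).
P(N ≥ 1) = 1 − P(N ≤ 0) ≈ 0.9093.

0.9093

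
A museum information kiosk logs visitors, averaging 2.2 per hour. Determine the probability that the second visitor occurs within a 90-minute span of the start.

Over the interval, μ = 2.2 × 1.5 = 3.3 (a 90-minute span = 1.5 hours).
The second arrival falls in the interval iff at least 2 events occur there: P(S_2 ≤ t) = P(N ≥ 2) = 1 − P(N ≤ 1) ≈ 0.8414.

0.8414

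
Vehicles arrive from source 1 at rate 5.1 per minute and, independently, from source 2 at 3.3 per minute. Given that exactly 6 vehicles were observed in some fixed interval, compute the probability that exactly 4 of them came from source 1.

Given the total, each event is independently from source 1 with probability p = λ_1/(λ_1+λ_2) = 5.1/8.4 ≈ 0.6071.
So K ~ Binomial(6, 5.1/8.4): P(K = 4) = C(6,4) · (5.1/8.4)^4 · (3.3/8.4)^2 ≈ 0.3146.

0.3146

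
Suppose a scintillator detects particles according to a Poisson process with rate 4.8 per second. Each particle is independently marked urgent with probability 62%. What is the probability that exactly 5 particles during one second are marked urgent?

Thinning: the particles that are marked urgent themselves form a Poisson process with rate 0.62 × 4.8 = 2.976 per second.
So μ = 2.976.
P(N = 5) = e^(−2.976) · 2.976^5/5! ≈ 0.0992.

0.0992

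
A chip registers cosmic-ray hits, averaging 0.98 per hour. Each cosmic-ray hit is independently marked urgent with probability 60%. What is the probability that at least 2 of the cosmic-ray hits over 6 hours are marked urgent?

Thinning: the cosmic-ray hits that are marked urgent themselves form a Poisson process with rate 0.6 × 0.98 = 0.588 per hour.
Over the interval, μ = 0.588 × 6 = 3.528 (6 hours).
P(N ≥ 2) = 1 − P(N ≤ 1) ≈ 0.8670.

0.8670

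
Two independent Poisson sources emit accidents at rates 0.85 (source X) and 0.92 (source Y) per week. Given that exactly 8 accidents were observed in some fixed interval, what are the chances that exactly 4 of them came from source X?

Given the total, each event is independently from source X with probability p = λ_X/(λ_X+λ_Y) = 0.85/1.77 ≈ 0.4802.
So K ~ Binomial(8, 0.85/1.77): P(K = 4) = C(8,4) · (0.85/1.77)^4 · (0.92/1.77)^4 ≈ 0.2717.

0.2717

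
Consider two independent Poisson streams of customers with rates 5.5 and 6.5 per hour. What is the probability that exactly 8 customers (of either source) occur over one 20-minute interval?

0.0298

Independent Poisson processes superpose: combined rate λ = 5.5 + 6.5 = 12 per hour.
Over the interval, μ = 12 × 1/3 = 4 (a 20-minute interval = 1/3 hours).
P(N = 8) = e^(−4) · 4^8/8! ≈ 0.0298.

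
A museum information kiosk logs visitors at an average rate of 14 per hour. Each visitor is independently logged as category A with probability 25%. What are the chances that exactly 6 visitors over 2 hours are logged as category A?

Thinning: the visitors that are logged as category A themselves form a Poisson process with rate 0.25 × 14 = 3.5 per hour.
Over the interval, μ = 3.5 × 2 = 7 (2 hours).
P(N = 6) = e^(−7) · 7^6/6! ≈ 0.1490.

0.1490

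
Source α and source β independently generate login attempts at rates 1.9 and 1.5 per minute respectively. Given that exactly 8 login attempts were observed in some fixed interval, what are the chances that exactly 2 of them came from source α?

Given the total, each event is independently from source α with probability p = λ_α/(λ_α+λ_β) = 1.9/3.4 ≈ 0.5588.
So K ~ Binomial(8, 1.9/3.4): P(K = 2) = C(8,2) · (1.9/3.4)^2 · (1.5/3.4)^6 ≈ 0.0645.

0.0645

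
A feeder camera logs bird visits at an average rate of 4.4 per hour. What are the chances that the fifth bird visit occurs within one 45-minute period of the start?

Over the interval, μ = 4.4 × 0.75 = 3.3 (a 45-minute period = 0.75 hours).
The fifth arrival falls in the interval iff at least 5 events occur there: P(S_5 ≤ t) = P(N ≥ 5) = 1 − P(N ≤ 4) ≈ 0.2374.

0.2374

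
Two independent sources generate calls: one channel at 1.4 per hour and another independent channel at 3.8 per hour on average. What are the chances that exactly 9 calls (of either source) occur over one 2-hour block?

Independent Poisson processes superpose: combined rate λ = 1.4 + 3.8 = 5.2 per hour.
Over the interval, μ = 5.2 × 2 = 10.4 (a 2-hour block = 2 hours).
P(N = 9) = e^(−10.4) · 10.4^9/9! ≈ 0.1194.

0.1194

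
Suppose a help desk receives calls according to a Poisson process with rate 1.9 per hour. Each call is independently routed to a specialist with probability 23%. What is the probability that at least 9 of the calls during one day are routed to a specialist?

Thinning: the calls that are routed to a specialist themselves form a Poisson process with rate 0.23 × 1.9 = 0.437 per hour.
Over the interval, μ = 0.437 × 24 = 10.488 (a day = 24 hours).
P(N ≥ 9) = 1 − P(N ≤ 8) ≈ 0.7194.

0.7194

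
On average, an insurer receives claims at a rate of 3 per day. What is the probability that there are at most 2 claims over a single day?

0.4232

With mean μ = 3 per day,
P(N ≤ 2) = Σ_{j=0}^{2} e^(−μ) μ^j/j! ≈ 0.4232.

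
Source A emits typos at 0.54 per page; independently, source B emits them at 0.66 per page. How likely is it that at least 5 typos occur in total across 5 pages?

0.7149

Independent Poisson processes superpose: combined rate λ = 0.54 + 0.66 = 1.2 per page.
Over the interval, μ = 1.2 × 5 = 6 (5 pages).
P(N ≥ 5) = 1 − P(N ≤ 4) ≈ 0.7149.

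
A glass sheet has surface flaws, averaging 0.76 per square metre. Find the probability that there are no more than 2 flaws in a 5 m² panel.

0.2689

Over the interval, μ = 0.76 × 5 = 3.8 (a 5 m² panel = 5 square metres).
P(N ≤ 2) = Σ_{j=0}^{2} e^(−μ) μ^j/j! ≈ 0.2689.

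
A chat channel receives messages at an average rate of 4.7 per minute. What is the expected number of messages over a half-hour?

E[N] = λt = 4.7 × 30 = 141 (a half-hour = 30 minutes).

141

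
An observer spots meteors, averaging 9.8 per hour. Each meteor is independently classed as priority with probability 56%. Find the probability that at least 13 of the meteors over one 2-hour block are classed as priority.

0.3087

Thinning: the meteors that are classed as priority themselves form a Poisson process with rate 0.56 × 9.8 = 5.488 per hour.
Over the interval, μ = 5.488 × 2 = 10.976 (a 2-hour block = 2 hours).
P(N ≥ 13) = 1 − P(N ≤ 12) ≈ 0.3087.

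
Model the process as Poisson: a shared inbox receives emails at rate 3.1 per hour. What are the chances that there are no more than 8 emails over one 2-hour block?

Over the interval, μ = 3.1 × 2 = 6.2 (a 2-hour block = 2 hours).
P(N ≤ 8) = Σ_{j=0}^{8} e^(−μ) μ^j/j! ≈ 0.8259.

0.8259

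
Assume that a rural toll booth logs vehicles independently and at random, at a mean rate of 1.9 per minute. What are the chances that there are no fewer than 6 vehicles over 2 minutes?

0.1844

Over the interval, μ = 1.9 × 2 = 3.8 (2 minutes).
P(N ≥ 6) = 1 − P(N ≤ 5) = 1 − Σ_{j=0}^{5} e^(−μ) μ^j/j! ≈ 0.1844.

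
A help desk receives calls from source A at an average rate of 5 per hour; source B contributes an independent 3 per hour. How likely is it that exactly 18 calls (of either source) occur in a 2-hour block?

Independent Poisson processes superpose: combined rate λ = 5 + 3 = 8 per hour.
Over the interval, μ = 8 × 2 = 16 (a 2-hour block = 2 hours).
P(N = 18) = e^(−16) · 16^18/18! ≈ 0.0830.

0.0830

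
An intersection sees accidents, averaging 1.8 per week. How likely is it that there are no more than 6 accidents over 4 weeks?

0.4204

Over the interval, μ = 1.8 × 4 = 7.2 (4 weeks).
P(N ≤ 6) = Σ_{j=0}^{6} e^(−μ) μ^j/j! ≈ 0.4204.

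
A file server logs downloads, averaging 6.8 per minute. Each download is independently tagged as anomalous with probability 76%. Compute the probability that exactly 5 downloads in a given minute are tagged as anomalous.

0.1750

Thinning: the downloads that are tagged as anomalous themselves form a Poisson process with rate 0.76 × 6.8 = 5.168 per minute.
So μ = 5.168.
P(N = 5) = e^(−5.168) · 5.168^5/5! ≈ 0.1750.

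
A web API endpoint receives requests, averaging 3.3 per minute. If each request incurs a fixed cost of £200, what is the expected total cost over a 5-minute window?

£3300

E[N] = 3.3 × 5 = 16.5 (a 5-minute window = 5 minutes); E[cost] = 16.5 × £200 = £3300.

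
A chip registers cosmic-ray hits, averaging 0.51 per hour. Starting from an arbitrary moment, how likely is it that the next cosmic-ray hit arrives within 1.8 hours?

Inter-arrival times are exponential with rate λ = 0.51 per hour.
P(T ≤ 1.8) = 1 − e^(−λt) = 1 − e^(−0.51 × 1.8) = 1 − e^(−0.918) ≈ 0.6007.

0.6007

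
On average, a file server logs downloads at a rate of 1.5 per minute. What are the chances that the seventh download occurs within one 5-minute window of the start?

Over the interval, μ = 1.5 × 5 = 7.5 (a 5-minute window = 5 minutes).
The seventh arrival falls in the interval iff at least 7 events occur there: P(S_7 ≤ t) = P(N ≥ 7) = 1 − P(N ≤ 6) ≈ 0.6218.

0.6218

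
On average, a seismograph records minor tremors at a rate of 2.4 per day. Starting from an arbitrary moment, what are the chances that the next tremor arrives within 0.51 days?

0.7059

Inter-arrival times are exponential with rate λ = 2.4 per day.
P(T ≤ 0.51) = 1 − e^(−λt) = 1 − e^(−2.4 × 0.51) = 1 − e^(−1.224) ≈ 0.7059.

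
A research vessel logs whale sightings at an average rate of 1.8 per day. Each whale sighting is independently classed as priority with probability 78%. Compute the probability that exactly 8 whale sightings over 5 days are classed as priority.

Thinning: the whale sightings that are classed as priority themselves form a Poisson process with rate 0.78 × 1.8 = 1.404 per day.
Over the interval, μ = 1.404 × 5 = 7.02 (5 days).
P(N = 8) = e^(−7.02) · 7.02^8/8! ≈ 0.1307.

0.1307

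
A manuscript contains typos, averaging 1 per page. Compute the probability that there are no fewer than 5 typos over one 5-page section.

Over the interval, μ = 1 × 5 = 5 (a 5-page section = 5 pages).
P(N ≥ 5) = 1 − P(N ≤ 4) = 1 − Σ_{j=0}^{4} e^(−μ) μ^j/j! ≈ 0.5595.

0.5595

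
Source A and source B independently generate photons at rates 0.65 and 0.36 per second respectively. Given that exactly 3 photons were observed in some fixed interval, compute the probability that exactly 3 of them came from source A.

0.2665

Given the total, each event is independently from source A with probability p = λ_A/(λ_A+λ_B) = 0.65/1.01 ≈ 0.6436.
So K ~ Binomial(3, 0.65/1.01): P(K = 3) = C(3,3) · (0.65/1.01)^3 · (0.36/1.01)^0 ≈ 0.2665.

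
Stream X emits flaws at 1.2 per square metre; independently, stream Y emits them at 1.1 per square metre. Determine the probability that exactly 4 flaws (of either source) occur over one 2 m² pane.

Independent Poisson processes superpose: combined rate λ = 1.2 + 1.1 = 2.3 per square metre.
Over the interval, μ = 2.3 × 2 = 4.6 (a 2 m² pane = 2 square metres).
P(N = 4) = e^(−4.6) · 4.6^4/4! ≈ 0.1875.

0.1875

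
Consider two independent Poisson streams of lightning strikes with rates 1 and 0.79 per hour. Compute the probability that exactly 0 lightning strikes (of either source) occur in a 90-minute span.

Independent Poisson processes superpose: combined rate λ = 1 + 0.79 = 1.79 per hour.
Over the interval, μ = 1.79 × 1.5 = 2.685 (a 90-minute span = 1.5 hours).
P(N = 0) = e^(−2.685) · 2.685^0/0! ≈ 0.0682.

0.0682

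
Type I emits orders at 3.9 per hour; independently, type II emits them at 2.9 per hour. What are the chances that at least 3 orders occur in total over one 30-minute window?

0.6603

Independent Poisson processes superpose: combined rate λ = 3.9 + 2.9 = 6.8 per hour.
Over the interval, μ = 6.8 × 0.5 = 3.4 (a 30-minute window = 0.5 hours).
P(N ≥ 3) = 1 − P(N ≤ 2) ≈ 0.6603.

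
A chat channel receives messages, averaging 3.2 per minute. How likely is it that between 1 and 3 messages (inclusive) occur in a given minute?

0.5618

With mean μ = 3.2 per minute,
P(1 ≤ N ≤ 3) = Σ_{j=1}^{3} e^(−3.2) · 3.2^j/j! ≈ 0.5618.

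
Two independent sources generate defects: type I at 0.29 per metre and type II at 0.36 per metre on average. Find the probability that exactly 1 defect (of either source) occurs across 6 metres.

0.0789

Independent Poisson processes superpose: combined rate λ = 0.29 + 0.36 = 0.65 per metre.
Over the interval, μ = 0.65 × 6 = 3.9 (6 metres).
P(N = 1) = e^(−3.9) · 3.9^1/1! ≈ 0.0789.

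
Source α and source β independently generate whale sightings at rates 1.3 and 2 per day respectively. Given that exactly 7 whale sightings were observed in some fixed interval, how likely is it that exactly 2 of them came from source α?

0.2665

Given the total, each event is independently from source α with probability p = λ_α/(λ_α+λ_β) = 1.3/3.3 ≈ 0.3939.
So K ~ Binomial(7, 1.3/3.3): P(K = 2) = C(7,2) · (1.3/3.3)^2 · (2/3.3)^5 ≈ 0.2665.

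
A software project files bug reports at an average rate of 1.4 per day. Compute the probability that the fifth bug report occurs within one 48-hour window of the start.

0.1523

Over the interval, μ = 1.4 × 2 = 2.8 (a 48-hour window = 2 days).
The fifth arrival falls in the interval iff at least 5 events occur there: P(S_5 ≤ t) = P(N ≥ 5) = 1 − P(N ≤ 4) ≈ 0.1523.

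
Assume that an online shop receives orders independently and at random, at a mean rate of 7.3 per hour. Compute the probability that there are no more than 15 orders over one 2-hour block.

0.6090

Over the interval, μ = 7.3 × 2 = 14.6 (a 2-hour block = 2 hours).
P(N ≤ 15) = Σ_{j=0}^{15} e^(−μ) μ^j/j! ≈ 0.6090.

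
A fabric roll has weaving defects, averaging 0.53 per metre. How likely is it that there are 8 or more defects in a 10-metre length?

Over the interval, μ = 0.53 × 10 = 5.3 (a 10-metre length = 10 metres).
P(N ≥ 8) = 1 − P(N ≤ 7) = 1 − Σ_{j=0}^{7} e^(−μ) μ^j/j! ≈ 0.1665.

0.1665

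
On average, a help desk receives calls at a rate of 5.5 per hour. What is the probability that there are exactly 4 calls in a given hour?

With mean μ = 5.5 per hour,
P(N = 4) = e^(−μ) μ^4/4! = e^(−5.5) · 5.5^4/24 ≈ 0.1558.

0.1558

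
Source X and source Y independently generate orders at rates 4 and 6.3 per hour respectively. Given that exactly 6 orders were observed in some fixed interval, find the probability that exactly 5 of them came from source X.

Given the total, each event is independently from source X with probability p = λ_X/(λ_X+λ_Y) = 4/10.3 ≈ 0.3883.
So K ~ Binomial(6, 4/10.3): P(K = 5) = C(6,5) · (4/10.3)^5 · (6.3/10.3)^1 ≈ 0.0324.

0.0324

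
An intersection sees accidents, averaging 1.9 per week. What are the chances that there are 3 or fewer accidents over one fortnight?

Over the interval, μ = 1.9 × 2 = 3.8 (a fortnight = 2 weeks).
P(N ≤ 3) = Σ_{j=0}^{3} e^(−μ) μ^j/j! ≈ 0.4735.

0.4735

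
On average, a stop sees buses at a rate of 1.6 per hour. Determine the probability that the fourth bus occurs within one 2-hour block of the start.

Over the interval, μ = 1.6 × 2 = 3.2 (a 2-hour block = 2 hours).
The fourth arrival falls in the interval iff at least 4 events occur there: P(S_4 ≤ t) = P(N ≥ 4) = 1 − P(N ≤ 3) ≈ 0.3975.

0.3975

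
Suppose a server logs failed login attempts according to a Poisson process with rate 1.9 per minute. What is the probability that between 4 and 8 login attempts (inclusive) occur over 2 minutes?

0.5105

Over the interval, μ = 1.9 × 2 = 3.8 (2 minutes).
P(4 ≤ N ≤ 8) = Σ_{j=4}^{8} e^(−3.8) · 3.8^j/j! ≈ 0.5105.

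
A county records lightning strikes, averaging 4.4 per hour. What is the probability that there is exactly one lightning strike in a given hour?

0.0540

With mean μ = 4.4 per hour,
P(N = 1) = e^(−μ) μ^1/1! = e^(−4.4) · 4.4^1/1 ≈ 0.0540.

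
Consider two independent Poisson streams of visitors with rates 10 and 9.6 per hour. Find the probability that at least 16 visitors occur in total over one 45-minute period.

Independent Poisson processes superpose: combined rate λ = 10 + 9.6 = 19.6 per hour.
Over the interval, μ = 19.6 × 0.75 = 14.7 (a 45-minute period = 0.75 hours).
P(N ≥ 16) = 1 − P(N ≤ 15) ≈ 0.4012.

0.4012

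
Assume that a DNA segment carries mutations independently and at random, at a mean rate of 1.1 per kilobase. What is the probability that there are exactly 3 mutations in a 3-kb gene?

Over the interval, μ = 1.1 × 3 = 3.3 (a 3-kb gene = 3 kilobases).
P(N = 3) = e^(−μ) μ^3/3! = e^(−3.3) · 3.3^3/6 ≈ 0.2209.

0.2209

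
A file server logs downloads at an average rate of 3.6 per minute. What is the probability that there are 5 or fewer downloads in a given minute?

0.8441

With mean μ = 3.6 per minute,
P(N ≤ 5) = Σ_{j=0}^{5} e^(−μ) μ^j/j! ≈ 0.8441.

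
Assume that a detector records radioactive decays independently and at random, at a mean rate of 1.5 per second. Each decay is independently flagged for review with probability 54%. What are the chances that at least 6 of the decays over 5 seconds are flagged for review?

Thinning: the decays that are flagged for review themselves form a Poisson process with rate 0.54 × 1.5 = 0.81 per second.
Over the interval, μ = 0.81 × 5 = 4.05 (5 seconds).
P(N ≥ 6) = 1 − P(N ≤ 5) ≈ 0.2227.

0.2227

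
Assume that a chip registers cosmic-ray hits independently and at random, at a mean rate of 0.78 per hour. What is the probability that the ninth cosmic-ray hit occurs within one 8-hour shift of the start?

0.1785

Over the interval, μ = 0.78 × 8 = 6.24 (an 8-hour shift = 8 hours).
The ninth arrival falls in the interval iff at least 9 events occur there: P(S_9 ≤ t) = P(N ≥ 9) = 1 − P(N ≤ 8) ≈ 0.1785.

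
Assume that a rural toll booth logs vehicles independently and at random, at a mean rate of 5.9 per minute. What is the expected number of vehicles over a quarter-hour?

88.5

E[N] = λt = 5.9 × 15 = 88.5 (a quarter-hour = 15 minutes).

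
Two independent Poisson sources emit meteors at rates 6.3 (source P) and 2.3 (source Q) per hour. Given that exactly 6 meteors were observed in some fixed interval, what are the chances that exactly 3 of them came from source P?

Given the total, each event is independently from source P with probability p = λ_P/(λ_P+λ_Q) = 6.3/8.6 ≈ 0.7326.
So K ~ Binomial(6, 6.3/8.6): P(K = 3) = C(6,3) · (6.3/8.6)^3 · (2.3/8.6)^3 ≈ 0.1504.

0.1504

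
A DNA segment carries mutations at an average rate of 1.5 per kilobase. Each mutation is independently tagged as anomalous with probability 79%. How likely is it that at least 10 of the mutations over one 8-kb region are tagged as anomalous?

Thinning: the mutations that are tagged as anomalous themselves form a Poisson process with rate 0.79 × 1.5 = 1.185 per kilobase.
Over the interval, μ = 1.185 × 8 = 9.48 (an 8-kb region = 8 kilobases).
P(N ≥ 10) = 1 − P(N ≤ 9) ≈ 0.4756.

0.4756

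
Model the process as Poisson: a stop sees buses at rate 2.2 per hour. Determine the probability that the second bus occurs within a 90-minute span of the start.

Over the interval, μ = 2.2 × 1.5 = 3.3 (a 90-minute span = 1.5 hours).
The second arrival falls in the interval iff at least 2 events occur there: P(S_2 ≤ t) = P(N ≥ 2) = 1 − P(N ≤ 1) ≈ 0.8414.

0.8414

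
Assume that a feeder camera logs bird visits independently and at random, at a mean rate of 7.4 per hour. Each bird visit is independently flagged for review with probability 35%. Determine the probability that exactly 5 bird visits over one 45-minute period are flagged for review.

0.0330

Thinning: the bird visits that are flagged for review themselves form a Poisson process with rate 0.35 × 7.4 = 2.59 per hour.
Over the interval, μ = 2.59 × 0.75 = 1.9425 (a 45-minute period = 0.75 hours).
P(N = 5) = e^(−1.9425) · 1.9425^5/5! ≈ 0.0330.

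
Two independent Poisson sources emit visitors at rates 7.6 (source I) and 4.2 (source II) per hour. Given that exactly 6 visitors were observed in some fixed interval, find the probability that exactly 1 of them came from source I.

Given the total, each event is independently from source I with probability p = λ_I/(λ_I+λ_II) = 7.6/11.8 ≈ 0.6441.
So K ~ Binomial(6, 7.6/11.8): P(K = 1) = C(6,1) · (7.6/11.8)^1 · (4.2/11.8)^5 ≈ 0.0221.

0.0221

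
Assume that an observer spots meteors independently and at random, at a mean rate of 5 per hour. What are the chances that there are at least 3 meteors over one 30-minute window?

0.4562

Over the interval, μ = 5 × 0.5 = 2.5 (a 30-minute window = 0.5 hours).
P(N ≥ 3) = 1 − P(N ≤ 2) = 1 − Σ_{j=0}^{2} e^(−μ) μ^j/j! ≈ 0.4562.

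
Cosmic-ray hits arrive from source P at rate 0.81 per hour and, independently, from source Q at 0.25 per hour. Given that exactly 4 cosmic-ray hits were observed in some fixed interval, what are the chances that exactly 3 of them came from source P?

Given the total, each event is independently from source P with probability p = λ_P/(λ_P+λ_Q) = 0.81/1.06 ≈ 0.7642.
So K ~ Binomial(4, 0.81/1.06): P(K = 3) = C(4,3) · (0.81/1.06)^3 · (0.25/1.06)^1 ≈ 0.4210.

0.4210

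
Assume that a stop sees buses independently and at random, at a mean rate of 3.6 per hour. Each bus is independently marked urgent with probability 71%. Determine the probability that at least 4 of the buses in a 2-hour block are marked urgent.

0.7503

Thinning: the buses that are marked urgent themselves form a Poisson process with rate 0.71 × 3.6 = 2.556 per hour.
Over the interval, μ = 2.556 × 2 = 5.112 (a 2-hour block = 2 hours).
P(N ≥ 4) = 1 − P(N ≤ 3) ≈ 0.7503.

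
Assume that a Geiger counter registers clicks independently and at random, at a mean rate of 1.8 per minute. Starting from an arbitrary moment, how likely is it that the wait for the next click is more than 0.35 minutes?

0.5326

The wait for the next event is exponential with rate λ = 1.8 per minute.
P(T > 0.35) = e^(−λt) = e^(−1.8 × 0.35) = e^(−0.63) ≈ 0.5326.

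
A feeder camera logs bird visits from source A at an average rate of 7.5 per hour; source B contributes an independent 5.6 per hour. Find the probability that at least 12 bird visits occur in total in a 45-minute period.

Independent Poisson processes superpose: combined rate λ = 7.5 + 5.6 = 13.1 per hour.
Over the interval, μ = 13.1 × 0.75 = 9.825 (a 45-minute period = 0.75 hours).
P(N ≥ 12) = 1 − P(N ≤ 11) ≈ 0.2835.

0.2835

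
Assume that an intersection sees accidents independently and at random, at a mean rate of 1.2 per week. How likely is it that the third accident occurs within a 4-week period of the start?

0.8575

Over the interval, μ = 1.2 × 4 = 4.8 (a 4-week period = 4 weeks).
The third arrival falls in the interval iff at least 3 events occur there: P(S_3 ≤ t) = P(N ≥ 3) = 1 − P(N ≤ 2) ≈ 0.8575.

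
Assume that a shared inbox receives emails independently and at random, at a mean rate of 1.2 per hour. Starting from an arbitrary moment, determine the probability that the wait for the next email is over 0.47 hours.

The wait for the next event is exponential with rate λ = 1.2 per hour.
P(T > 0.47) = e^(−λt) = e^(−1.2 × 0.47) = e^(−0.564) ≈ 0.5689.

0.5689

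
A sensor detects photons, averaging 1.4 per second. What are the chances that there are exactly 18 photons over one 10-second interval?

0.0554

Over the interval, μ = 1.4 × 10 = 14 (a 10-second interval = 10 seconds).
P(N = 18) = e^(−μ) μ^18/18! = e^(−14) · 14^18/6402373705728000 ≈ 0.0554.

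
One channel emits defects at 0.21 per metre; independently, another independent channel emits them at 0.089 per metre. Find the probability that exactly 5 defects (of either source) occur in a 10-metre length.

0.1001

Independent Poisson processes superpose: combined rate λ = 0.21 + 0.089 = 0.299 per metre.
Over the interval, μ = 0.299 × 10 = 2.99 (a 10-metre length = 10 metres).
P(N = 5) = e^(−2.99) · 2.99^5/5! ≈ 0.1001.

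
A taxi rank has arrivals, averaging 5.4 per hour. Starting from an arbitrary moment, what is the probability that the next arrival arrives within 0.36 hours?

0.8569

Inter-arrival times are exponential with rate λ = 5.4 per hour.
P(T ≤ 0.36) = 1 − e^(−λt) = 1 − e^(−5.4 × 0.36) = 1 − e^(−1.944) ≈ 0.8569.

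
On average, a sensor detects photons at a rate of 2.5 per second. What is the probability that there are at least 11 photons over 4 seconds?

0.4170

Over the interval, μ = 2.5 × 4 = 10 (4 seconds).
P(N ≥ 11) = 1 − P(N ≤ 10) = 1 − Σ_{j=0}^{10} e^(−μ) μ^j/j! ≈ 0.4170.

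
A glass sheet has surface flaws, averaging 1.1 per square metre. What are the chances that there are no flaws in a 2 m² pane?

Over the interval, μ = 1.1 × 2 = 2.2 (a 2 m² pane = 2 square metres).
P(N = 0) = e^(−μ) μ^0/0! = e^(−2.2) · 2.2^0/1 ≈ 0.1108.

0.1108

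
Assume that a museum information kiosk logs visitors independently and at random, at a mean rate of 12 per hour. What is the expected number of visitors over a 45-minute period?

9

E[N] = λt = 12 × 0.75 = 9 (a 45-minute period = 0.75 hours).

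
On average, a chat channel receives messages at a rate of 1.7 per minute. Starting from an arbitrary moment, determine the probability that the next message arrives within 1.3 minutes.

Inter-arrival times are exponential with rate λ = 1.7 per minute.
P(T ≤ 1.3) = 1 − e^(−λt) = 1 − e^(−1.7 × 1.3) = 1 − e^(−2.21) ≈ 0.8903.

0.8903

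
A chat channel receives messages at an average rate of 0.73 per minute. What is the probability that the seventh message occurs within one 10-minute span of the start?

Over the interval, μ = 0.73 × 10 = 7.3 (a 10-minute span = 10 minutes).
The seventh arrival falls in the interval iff at least 7 events occur there: P(S_7 ≤ t) = P(N ≥ 7) = 1 − P(N ≤ 6) ≈ 0.5940.

0.5940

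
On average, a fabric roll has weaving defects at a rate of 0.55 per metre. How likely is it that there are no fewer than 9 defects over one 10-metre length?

Over the interval, μ = 0.55 × 10 = 5.5 (a 10-metre length = 10 metres).
P(N ≥ 9) = 1 − P(N ≤ 8) = 1 − Σ_{j=0}^{8} e^(−μ) μ^j/j! ≈ 0.1056.

0.1056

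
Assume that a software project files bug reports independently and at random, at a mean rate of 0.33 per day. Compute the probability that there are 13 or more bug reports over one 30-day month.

0.1991

Over the interval, μ = 0.33 × 30 = 9.9 (a 30-day month = 30 days).
P(N ≥ 13) = 1 − P(N ≤ 12) = 1 − Σ_{j=0}^{12} e^(−μ) μ^j/j! ≈ 0.1991.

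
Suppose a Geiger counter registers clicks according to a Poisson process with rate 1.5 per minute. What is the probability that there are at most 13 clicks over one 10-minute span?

Over the interval, μ = 1.5 × 10 = 15 (a 10-minute span = 10 minutes).
P(N ≤ 13) = Σ_{j=0}^{13} e^(−μ) μ^j/j! ≈ 0.3632.

0.3632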